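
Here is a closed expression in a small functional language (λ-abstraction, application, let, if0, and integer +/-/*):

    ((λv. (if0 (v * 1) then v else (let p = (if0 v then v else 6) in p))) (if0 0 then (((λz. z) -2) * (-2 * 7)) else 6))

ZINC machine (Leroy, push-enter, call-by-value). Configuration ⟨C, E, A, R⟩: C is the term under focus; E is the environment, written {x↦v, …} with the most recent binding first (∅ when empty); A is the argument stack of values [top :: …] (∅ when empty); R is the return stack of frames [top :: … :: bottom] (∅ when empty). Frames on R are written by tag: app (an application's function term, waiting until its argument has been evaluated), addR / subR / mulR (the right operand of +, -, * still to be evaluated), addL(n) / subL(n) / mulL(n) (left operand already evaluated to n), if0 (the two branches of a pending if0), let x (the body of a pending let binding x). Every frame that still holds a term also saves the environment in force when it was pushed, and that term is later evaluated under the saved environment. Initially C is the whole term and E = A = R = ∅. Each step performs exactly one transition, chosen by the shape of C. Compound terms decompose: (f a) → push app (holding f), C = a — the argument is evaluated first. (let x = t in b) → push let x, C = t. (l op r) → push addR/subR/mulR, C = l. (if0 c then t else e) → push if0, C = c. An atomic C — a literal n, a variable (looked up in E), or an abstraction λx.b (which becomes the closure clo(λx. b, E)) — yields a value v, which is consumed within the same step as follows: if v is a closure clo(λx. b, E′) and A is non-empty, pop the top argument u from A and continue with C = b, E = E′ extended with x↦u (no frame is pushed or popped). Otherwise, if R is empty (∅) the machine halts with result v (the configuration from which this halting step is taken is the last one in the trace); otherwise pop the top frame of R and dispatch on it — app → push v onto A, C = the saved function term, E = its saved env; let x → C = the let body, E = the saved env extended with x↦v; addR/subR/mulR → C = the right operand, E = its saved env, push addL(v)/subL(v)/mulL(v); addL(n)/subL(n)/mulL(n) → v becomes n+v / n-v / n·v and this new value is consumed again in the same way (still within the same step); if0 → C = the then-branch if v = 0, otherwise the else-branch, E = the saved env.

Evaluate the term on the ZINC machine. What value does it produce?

Answer: 6

Machine steps:
t=0: [C=((λv. (if0 (v * 1) then v else (let p = (if0 v then v else 6) in p))) (if0 0 then (((λz. z) -2) * (-2 * 7)) else 6)) | E=∅ | A=∅ | R=∅]
t=1: [C=(if0 0 then (((λz. z) -2) * (-2 * 7)) else 6) | E=∅ | A=∅ | R=[app]]
t=2: [C=0 | E=∅ | A=∅ | R=[if0 :: app]]
t=3: [C=(((λz. z) -2) * (-2 * 7)) | E=∅ | A=∅ | R=[app]]
t=4: [C=((λz. z) -2) | E=∅ | A=∅ | R=[mulR :: app]]
t=5: [C=-2 | E=∅ | A=∅ | R=[app :: mulR :: app]]
t=6: [C=(λz. z) | E=∅ | A=[-2] | R=[mulR :: app]]
t=7: [C=z | E={z↦-2} | A=∅ | R=[mulR :: app]]
t=8: [C=(-2 * 7) | E=∅ | A=∅ | R=[mulL(-2) :: app]]
t=9: [C=-2 | E=∅ | A=∅ | R=[mulR :: mulL(-2) :: app]]
t=10: [C=7 | E=∅ | A=∅ | R=[mulL(-2) :: mulL(-2) :: app]]
t=11: [C=(λv. (if0 (v * 1) then v else (let p = (if0 v then v else 6) in p))) | E=∅ | A=[28] | R=∅]
t=12: [C=(if0 (v * 1) then v else (let p = (if0 v then v else 6) in p)) | E={v↦28} | A=∅ | R=∅]
t=13: [C=(v * 1) | E={v↦28} | A=∅ | R=[if0]]
t=14: [C=v | E={v↦28} | A=∅ | R=[mulR :: if0]]
t=15: [C=1 | E={v↦28} | A=∅ | R=[mulL(28) :: if0]]
t=16: [C=(let p = (if0 v then v else 6) in p) | E={v↦28} | A=∅ | R=∅]
t=17: [C=(if0 v then v else 6) | E={v↦28} | A=∅ | R=[let p]]
t=18: [C=v | E={v↦28} | A=∅ | R=[if0 :: let p]]
t=19: [C=6 | E={v↦28} | A=∅ | R=[let p]]
t=20: [C=p | E={p↦6, v↦28} | A=∅ | R=∅]
→ final value 6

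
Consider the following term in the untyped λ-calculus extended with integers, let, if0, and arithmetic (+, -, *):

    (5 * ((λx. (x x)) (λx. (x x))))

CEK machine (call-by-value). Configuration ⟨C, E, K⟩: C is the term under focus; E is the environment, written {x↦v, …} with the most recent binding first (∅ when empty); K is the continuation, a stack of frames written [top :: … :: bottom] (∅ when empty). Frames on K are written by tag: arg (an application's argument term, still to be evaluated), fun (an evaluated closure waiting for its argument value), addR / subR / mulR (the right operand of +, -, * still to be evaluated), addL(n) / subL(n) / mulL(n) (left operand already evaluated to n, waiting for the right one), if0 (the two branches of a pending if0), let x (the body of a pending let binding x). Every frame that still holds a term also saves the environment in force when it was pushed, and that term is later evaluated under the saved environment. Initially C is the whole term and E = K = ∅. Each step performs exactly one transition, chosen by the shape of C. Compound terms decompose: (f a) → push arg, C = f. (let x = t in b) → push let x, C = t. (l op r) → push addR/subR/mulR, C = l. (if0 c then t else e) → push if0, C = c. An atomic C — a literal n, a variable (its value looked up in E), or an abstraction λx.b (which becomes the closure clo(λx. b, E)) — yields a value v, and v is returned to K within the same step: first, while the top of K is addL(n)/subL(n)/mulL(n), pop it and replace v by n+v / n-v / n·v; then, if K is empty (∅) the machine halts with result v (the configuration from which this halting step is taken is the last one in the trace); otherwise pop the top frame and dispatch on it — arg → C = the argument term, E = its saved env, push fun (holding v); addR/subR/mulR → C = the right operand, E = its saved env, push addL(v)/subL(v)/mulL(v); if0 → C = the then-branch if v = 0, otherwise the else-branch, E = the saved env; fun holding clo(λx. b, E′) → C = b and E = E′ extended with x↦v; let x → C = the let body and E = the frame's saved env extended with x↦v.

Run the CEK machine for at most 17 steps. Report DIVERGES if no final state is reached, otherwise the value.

Answer: DIVERGES (no final state within 17 steps)

Machine steps:
step 0: <C=(5 * ((λx. (x x)) (λx. (x x)))), E=∅, K=∅>
step 1: <C=5, E=∅, K=[mulR]>
step 2: <C=((λx. (x x)) (λx. (x x))), E=∅, K=[mulL(5)]>
step 3: <C=(λx. (x x)), E=∅, K=[arg :: mulL(5)]>
step 4: <C=(λx. (x x)), E=∅, K=[fun :: mulL(5)]>
step 5: <C=(x x), E={x↦clo(λx. (x x), ∅)}, K=[mulL(5)]>
step 6: <C=x, E={x↦clo(λx. (x x), ∅)}, K=[arg :: mulL(5)]>
step 7: <C=x, E={x↦clo(λx. (x x), ∅)}, K=[fun :: mulL(5)]>
… configuration repeats with period 3 (steps 5–7 recur indefinitely) …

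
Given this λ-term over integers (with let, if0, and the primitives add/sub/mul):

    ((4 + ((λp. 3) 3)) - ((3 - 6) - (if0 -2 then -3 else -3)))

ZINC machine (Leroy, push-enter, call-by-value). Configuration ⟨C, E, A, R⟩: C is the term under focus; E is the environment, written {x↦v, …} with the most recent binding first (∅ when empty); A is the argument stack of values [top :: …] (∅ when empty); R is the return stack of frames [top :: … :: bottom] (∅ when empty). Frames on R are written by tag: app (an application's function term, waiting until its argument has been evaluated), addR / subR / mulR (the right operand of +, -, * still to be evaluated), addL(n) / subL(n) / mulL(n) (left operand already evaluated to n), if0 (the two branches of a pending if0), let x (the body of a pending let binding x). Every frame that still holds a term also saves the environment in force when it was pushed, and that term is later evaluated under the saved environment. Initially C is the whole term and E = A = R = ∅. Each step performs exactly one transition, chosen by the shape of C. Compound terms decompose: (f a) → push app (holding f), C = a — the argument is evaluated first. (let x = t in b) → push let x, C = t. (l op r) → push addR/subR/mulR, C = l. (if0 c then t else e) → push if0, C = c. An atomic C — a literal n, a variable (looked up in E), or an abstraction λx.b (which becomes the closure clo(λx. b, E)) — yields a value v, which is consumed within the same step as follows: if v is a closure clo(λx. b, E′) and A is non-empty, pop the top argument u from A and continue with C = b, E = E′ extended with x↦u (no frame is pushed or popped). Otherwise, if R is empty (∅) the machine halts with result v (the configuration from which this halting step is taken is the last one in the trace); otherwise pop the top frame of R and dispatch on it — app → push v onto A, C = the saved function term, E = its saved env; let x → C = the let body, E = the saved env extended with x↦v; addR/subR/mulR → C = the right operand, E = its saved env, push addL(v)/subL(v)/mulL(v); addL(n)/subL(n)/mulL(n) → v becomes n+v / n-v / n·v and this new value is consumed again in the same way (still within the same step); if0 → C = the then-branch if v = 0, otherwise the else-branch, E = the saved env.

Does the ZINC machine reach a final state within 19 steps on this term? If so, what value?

0. ⟨C=((4 + ((λp. 3) 3)) - ((3 - 6) - (if0 -2 then -3 else -3))); E=∅; A=∅; R=∅⟩
1. ⟨C=(4 + ((λp. 3) 3)); E=∅; A=∅; R=[subR]⟩
2. ⟨C=4; E=∅; A=∅; R=[addR :: subR]⟩
3. ⟨C=((λp. 3) 3); E=∅; A=∅; R=[addL(4) :: subR]⟩
4. ⟨C=3; E=∅; A=∅; R=[app :: addL(4) :: subR]⟩
5. ⟨C=(λp. 3); E=∅; A=[3]; R=[addL(4) :: subR]⟩
6. ⟨C=3; E={p↦3}; A=∅; R=[addL(4) :: subR]⟩
7. ⟨C=((3 - 6) - (if0 -2 then -3 else -3)); E=∅; A=∅; R=[subL(7)]⟩
8. ⟨C=(3 - 6); E=∅; A=∅; R=[subR :: subL(7)]⟩
9. ⟨C=3; E=∅; A=∅; R=[subR :: subR :: subL(7)]⟩
10. ⟨C=6; E=∅; A=∅; R=[subL(3) :: subR :: subL(7)]⟩
11. ⟨C=(if0 -2 then -3 else -3); E=∅; A=∅; R=[subL(-3) :: subL(7)]⟩
12. ⟨C=-2; E=∅; A=∅; R=[if0 :: subL(-3) :: subL(7)]⟩
13. ⟨C=-3; E=∅; A=∅; R=[subL(-3) :: subL(7)]⟩
→ final value 7

Answer: 7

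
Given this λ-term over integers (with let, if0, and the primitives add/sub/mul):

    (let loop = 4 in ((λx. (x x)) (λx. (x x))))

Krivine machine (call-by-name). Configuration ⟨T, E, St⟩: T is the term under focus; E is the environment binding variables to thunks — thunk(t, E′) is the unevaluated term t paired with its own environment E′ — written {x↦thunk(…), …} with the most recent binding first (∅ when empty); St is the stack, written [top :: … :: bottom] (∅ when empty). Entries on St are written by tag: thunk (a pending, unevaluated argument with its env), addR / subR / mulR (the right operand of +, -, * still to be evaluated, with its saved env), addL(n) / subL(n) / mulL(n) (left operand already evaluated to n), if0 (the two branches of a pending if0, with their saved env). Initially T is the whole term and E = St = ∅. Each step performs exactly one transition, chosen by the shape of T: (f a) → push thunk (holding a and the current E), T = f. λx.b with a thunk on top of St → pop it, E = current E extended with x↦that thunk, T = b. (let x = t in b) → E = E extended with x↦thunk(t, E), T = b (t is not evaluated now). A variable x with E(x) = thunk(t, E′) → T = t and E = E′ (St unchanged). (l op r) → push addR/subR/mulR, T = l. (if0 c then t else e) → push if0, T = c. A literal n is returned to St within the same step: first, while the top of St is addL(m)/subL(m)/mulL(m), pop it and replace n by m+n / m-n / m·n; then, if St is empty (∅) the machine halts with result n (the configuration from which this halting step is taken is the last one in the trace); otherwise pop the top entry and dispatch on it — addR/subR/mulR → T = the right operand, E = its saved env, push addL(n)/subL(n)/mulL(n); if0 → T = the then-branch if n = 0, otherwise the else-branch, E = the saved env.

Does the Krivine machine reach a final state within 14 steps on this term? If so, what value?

Answer: DIVERGES (no final state within 14 steps)

Execution trace:
step 0: [T=(let loop = 4 in ((λx. (x x)) (λx. (x x)))) | E=∅ | St=∅]
step 1: [T=((λx. (x x)) (λx. (x x))) | E={loop↦thunk(4, ∅)} | St=∅]
step 2: [T=(λx. (x x)) | E={loop↦thunk(4, ∅)} | St=[thunk]]
step 3: [T=(x x) | E={x↦thunk((λx. (x x)), {loop↦thunk(4, ∅)}), loop↦thunk(4, ∅)} | St=∅]
step 4: [T=x | E={x↦thunk((λx. (x x)), {loop↦thunk(4, ∅)}), loop↦thunk(4, ∅)} | St=[thunk]]
step 5: [T=(λx. (x x)) | E={loop↦thunk(4, ∅)} | St=[thunk]]
step 6: [T=(x x) | E={x↦thunk(x, {x↦thunk((λx. (x x)), {loop↦thunk(4, ∅)}), loop↦thunk(4, ∅)}), loop↦thunk(4, ∅)} | St=∅]
step 7: [T=x | E={x↦thunk(x, {x↦thunk((λx. (x x)), {loop↦thunk(4, ∅)}), loop↦thunk(4, ∅)}), loop↦thunk(4, ∅)} | St=[thunk]]
step 8: [T=x | E={x↦thunk((λx. (x x)), {loop↦thunk(4, ∅)}), loop↦thunk(4, ∅)} | St=[thunk]]
step 9: [T=(λx. (x x)) | E={loop↦thunk(4, ∅)} | St=[thunk]]
step 10: [T=(x x) | E={x↦thunk(x, {x↦thunk(x, {x↦thunk((λx. (x x)), {loop↦thunk(4, ∅)}), loop↦thunk(4, ∅)}), loop↦thunk(4, ∅)}), loop↦thunk(4, ∅)} | St=∅]
step 11: [T=x | E={x↦thunk(x, {x↦thunk(x, {x↦thunk((λx. (x x)), {loop↦thunk(4, ∅)}), loop↦thunk(4, ∅)}), loop↦thunk(4, ∅)}), loop↦thunk(4, ∅)} | St=[thunk]]
step 12: [T=x | E={x↦thunk(x, {x↦thunk((λx. (x x)), {loop↦thunk(4, ∅)}), loop↦thunk(4, ∅)}), loop↦thunk(4, ∅)} | St=[thunk]]
step 13: [T=x | E={x↦thunk((λx. (x x)), {loop↦thunk(4, ∅)}), loop↦thunk(4, ∅)} | St=[thunk]]
step 14: [T=(λx. (x x)) | E={loop↦thunk(4, ∅)} | St=[thunk]]
→ 14 transitions taken and the configuration is still not final: no result within 14 steps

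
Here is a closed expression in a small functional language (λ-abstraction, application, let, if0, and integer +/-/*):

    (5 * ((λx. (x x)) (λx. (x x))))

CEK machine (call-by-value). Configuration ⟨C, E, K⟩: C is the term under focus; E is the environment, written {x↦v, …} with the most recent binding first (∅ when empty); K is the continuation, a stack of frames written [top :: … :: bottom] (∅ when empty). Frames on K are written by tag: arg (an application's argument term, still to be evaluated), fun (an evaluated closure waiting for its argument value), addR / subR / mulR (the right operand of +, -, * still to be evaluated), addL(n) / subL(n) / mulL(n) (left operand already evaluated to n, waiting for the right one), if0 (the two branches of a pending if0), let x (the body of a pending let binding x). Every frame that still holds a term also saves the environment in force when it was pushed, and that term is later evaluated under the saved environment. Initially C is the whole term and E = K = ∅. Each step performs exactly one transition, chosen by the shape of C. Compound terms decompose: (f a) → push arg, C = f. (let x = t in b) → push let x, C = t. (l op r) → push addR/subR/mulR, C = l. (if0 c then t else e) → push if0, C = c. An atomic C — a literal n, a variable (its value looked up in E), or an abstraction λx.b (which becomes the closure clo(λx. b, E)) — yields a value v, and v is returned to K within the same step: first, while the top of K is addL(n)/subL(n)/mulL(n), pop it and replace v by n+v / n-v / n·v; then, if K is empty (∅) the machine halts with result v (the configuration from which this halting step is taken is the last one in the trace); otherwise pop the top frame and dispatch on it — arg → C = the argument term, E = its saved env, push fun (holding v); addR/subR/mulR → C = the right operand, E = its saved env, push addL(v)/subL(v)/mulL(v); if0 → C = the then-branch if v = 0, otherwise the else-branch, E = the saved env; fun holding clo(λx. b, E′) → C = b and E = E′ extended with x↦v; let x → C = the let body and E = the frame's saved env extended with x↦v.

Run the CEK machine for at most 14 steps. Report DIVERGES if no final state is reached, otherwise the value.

0. ⟨C=(5 * ((λx. (x x)) (λx. (x x)))); E=∅; K=∅⟩
1. ⟨C=5; E=∅; K=[mulR]⟩
2. ⟨C=((λx. (x x)) (λx. (x x))); E=∅; K=[mulL(5)]⟩
3. ⟨C=(λx. (x x)); E=∅; K=[arg :: mulL(5)]⟩
4. ⟨C=(λx. (x x)); E=∅; K=[fun :: mulL(5)]⟩
5. ⟨C=(x x); E={x↦clo(λx. (x x), ∅)}; K=[mulL(5)]⟩
6. ⟨C=x; E={x↦clo(λx. (x x), ∅)}; K=[arg :: mulL(5)]⟩
7. ⟨C=x; E={x↦clo(λx. (x x), ∅)}; K=[fun :: mulL(5)]⟩
… configuration repeats with period 3 (steps 5–7 recur indefinitely) …

Answer: DIVERGES (no final state within 14 steps)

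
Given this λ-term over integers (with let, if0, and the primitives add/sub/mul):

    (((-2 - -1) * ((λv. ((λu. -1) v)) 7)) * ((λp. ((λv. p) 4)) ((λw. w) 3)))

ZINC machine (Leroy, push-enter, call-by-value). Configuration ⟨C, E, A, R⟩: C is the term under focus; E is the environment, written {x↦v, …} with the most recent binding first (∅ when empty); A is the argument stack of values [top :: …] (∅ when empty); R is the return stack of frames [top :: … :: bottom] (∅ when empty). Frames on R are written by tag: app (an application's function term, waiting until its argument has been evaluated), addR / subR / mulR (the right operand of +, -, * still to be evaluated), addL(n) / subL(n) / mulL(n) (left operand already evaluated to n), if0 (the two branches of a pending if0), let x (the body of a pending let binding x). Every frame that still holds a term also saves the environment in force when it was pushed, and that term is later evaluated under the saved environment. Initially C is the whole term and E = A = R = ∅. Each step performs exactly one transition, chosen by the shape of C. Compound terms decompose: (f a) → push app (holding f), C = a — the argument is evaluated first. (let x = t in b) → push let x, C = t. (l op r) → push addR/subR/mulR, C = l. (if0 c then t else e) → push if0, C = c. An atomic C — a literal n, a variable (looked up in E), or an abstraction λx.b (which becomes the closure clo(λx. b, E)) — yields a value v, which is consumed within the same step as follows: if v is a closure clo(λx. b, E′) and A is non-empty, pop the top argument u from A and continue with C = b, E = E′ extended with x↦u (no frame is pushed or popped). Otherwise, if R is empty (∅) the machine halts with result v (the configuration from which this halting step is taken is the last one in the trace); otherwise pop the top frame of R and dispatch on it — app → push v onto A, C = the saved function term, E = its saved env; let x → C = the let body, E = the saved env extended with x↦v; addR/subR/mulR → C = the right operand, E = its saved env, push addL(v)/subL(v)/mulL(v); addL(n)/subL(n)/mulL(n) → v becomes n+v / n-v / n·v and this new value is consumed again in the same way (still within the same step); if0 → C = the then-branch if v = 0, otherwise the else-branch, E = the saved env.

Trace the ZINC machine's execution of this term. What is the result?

Answer: 3

Derivation:
0. ⟨C=(((-2 - -1) * ((λv. ((λu. -1) v)) 7)) * ((λp. ((λv. p) 4)) ((λw. w) 3))); E=∅; A=∅; R=∅⟩
1. ⟨C=((-2 - -1) * ((λv. ((λu. -1) v)) 7)); E=∅; A=∅; R=[mulR]⟩
2. ⟨C=(-2 - -1); E=∅; A=∅; R=[mulR :: mulR]⟩
3. ⟨C=-2; E=∅; A=∅; R=[subR :: mulR :: mulR]⟩
4. ⟨C=-1; E=∅; A=∅; R=[subL(-2) :: mulR :: mulR]⟩
5. ⟨C=((λv. ((λu. -1) v)) 7); E=∅; A=∅; R=[mulL(-1) :: mulR]⟩
6. ⟨C=7; E=∅; A=∅; R=[app :: mulL(-1) :: mulR]⟩
7. ⟨C=(λv. ((λu. -1) v)); E=∅; A=[7]; R=[mulL(-1) :: mulR]⟩
8. ⟨C=((λu. -1) v); E={v↦7}; A=∅; R=[mulL(-1) :: mulR]⟩
9. ⟨C=v; E={v↦7}; A=∅; R=[app :: mulL(-1) :: mulR]⟩
10. ⟨C=(λu. -1); E={v↦7}; A=[7]; R=[mulL(-1) :: mulR]⟩
11. ⟨C=-1; E={u↦7, v↦7}; A=∅; R=[mulL(-1) :: mulR]⟩
12. ⟨C=((λp. ((λv. p) 4)) ((λw. w) 3)); E=∅; A=∅; R=[mulL(1)]⟩
13. ⟨C=((λw. w) 3); E=∅; A=∅; R=[app :: mulL(1)]⟩
14. ⟨C=3; E=∅; A=∅; R=[app :: app :: mulL(1)]⟩
15. ⟨C=(λw. w); E=∅; A=[3]; R=[app :: mulL(1)]⟩
16. ⟨C=w; E={w↦3}; A=∅; R=[app :: mulL(1)]⟩
17. ⟨C=(λp. ((λv. p) 4)); E=∅; A=[3]; R=[mulL(1)]⟩
18. ⟨C=((λv. p) 4); E={p↦3}; A=∅; R=[mulL(1)]⟩
19. ⟨C=4; E={p↦3}; A=∅; R=[app :: mulL(1)]⟩
20. ⟨C=(λv. p); E={p↦3}; A=[4]; R=[mulL(1)]⟩
21. ⟨C=p; E={v↦4, p↦3}; A=∅; R=[mulL(1)]⟩
→ final value 3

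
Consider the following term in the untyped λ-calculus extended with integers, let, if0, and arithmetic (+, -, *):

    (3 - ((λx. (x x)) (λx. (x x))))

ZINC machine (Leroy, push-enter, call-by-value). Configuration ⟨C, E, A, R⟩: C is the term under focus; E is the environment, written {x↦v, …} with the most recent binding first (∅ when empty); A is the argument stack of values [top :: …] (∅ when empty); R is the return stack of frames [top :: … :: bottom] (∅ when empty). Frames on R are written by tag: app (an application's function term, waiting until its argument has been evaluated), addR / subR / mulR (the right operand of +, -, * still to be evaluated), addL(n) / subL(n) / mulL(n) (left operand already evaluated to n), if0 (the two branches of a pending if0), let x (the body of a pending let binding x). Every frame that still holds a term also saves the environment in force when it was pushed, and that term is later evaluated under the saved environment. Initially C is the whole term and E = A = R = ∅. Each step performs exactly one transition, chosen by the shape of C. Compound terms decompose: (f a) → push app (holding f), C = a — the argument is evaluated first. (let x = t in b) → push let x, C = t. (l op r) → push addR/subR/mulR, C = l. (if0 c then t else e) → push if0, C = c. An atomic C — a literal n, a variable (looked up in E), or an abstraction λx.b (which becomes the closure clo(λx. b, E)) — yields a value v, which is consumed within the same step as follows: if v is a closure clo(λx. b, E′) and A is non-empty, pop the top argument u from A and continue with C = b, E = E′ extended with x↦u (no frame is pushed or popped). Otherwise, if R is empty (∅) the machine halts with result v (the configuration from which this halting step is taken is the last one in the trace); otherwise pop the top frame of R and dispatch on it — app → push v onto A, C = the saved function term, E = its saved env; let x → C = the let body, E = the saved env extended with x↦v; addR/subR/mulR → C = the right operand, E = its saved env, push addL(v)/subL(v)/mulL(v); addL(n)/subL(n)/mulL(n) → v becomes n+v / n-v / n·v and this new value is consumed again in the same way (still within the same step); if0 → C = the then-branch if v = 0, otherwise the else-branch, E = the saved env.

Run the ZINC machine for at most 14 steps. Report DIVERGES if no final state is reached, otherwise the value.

Answer: DIVERGES (no final state within 14 steps)

Derivation:
step 0: [C=(3 - ((λx. (x x)) (λx. (x x)))) | E=∅ | A=∅ | R=∅]
step 1: [C=3 | E=∅ | A=∅ | R=[subR]]
step 2: [C=((λx. (x x)) (λx. (x x))) | E=∅ | A=∅ | R=[subL(3)]]
step 3: [C=(λx. (x x)) | E=∅ | A=∅ | R=[app :: subL(3)]]
step 4: [C=(λx. (x x)) | E=∅ | A=[clo(λx. (x x), ∅)] | R=[subL(3)]]
step 5: [C=(x x) | E={x↦clo(λx. (x x), ∅)} | A=∅ | R=[subL(3)]]
step 6: [C=x | E={x↦clo(λx. (x x), ∅)} | A=∅ | R=[app :: subL(3)]]
step 7: [C=x | E={x↦clo(λx. (x x), ∅)} | A=[clo(λx. (x x), ∅)] | R=[subL(3)]]
… configuration repeats with period 3 (steps 5–7 recur indefinitely) …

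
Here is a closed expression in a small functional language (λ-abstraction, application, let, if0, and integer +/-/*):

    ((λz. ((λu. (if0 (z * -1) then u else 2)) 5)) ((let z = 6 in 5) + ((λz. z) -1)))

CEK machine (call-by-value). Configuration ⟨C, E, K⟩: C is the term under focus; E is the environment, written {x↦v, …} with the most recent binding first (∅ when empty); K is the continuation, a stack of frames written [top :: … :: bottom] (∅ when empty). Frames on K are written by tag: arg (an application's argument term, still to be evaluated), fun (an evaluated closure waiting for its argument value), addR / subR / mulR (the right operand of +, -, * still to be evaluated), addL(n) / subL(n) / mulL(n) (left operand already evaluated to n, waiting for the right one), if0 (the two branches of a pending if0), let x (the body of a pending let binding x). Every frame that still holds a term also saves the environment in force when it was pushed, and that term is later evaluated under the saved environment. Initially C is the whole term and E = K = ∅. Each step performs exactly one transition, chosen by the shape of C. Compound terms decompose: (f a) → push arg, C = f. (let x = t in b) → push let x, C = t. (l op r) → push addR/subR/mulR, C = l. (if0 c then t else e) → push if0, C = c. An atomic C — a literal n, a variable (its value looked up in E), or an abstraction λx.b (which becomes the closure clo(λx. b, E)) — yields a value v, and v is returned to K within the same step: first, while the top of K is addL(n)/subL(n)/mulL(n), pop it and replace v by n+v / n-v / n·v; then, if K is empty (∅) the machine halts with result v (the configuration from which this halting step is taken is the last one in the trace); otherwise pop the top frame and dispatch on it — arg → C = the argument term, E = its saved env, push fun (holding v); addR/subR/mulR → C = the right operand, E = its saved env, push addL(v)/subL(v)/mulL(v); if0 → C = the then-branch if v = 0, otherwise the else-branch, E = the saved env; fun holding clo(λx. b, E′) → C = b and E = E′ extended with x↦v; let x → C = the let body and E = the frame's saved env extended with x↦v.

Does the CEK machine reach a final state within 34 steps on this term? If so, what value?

[0] ⟨C=((λz. ((λu. (if0 (z * -1) then u else 2)) 5)) ((let z = 6 in 5) + ((λz. z) -1))); E=∅; K=∅⟩
[1] ⟨C=(λz. ((λu. (if0 (z * -1) then u else 2)) 5)); E=∅; K=[arg]⟩
[2] ⟨C=((let z = 6 in 5) + ((λz. z) -1)); E=∅; K=[fun]⟩
[3] ⟨C=(let z = 6 in 5); E=∅; K=[addR :: fun]⟩
[4] ⟨C=6; E=∅; K=[let z :: addR :: fun]⟩
[5] ⟨C=5; E={z↦6}; K=[addR :: fun]⟩
[6] ⟨C=((λz. z) -1); E=∅; K=[addL(5) :: fun]⟩
[7] ⟨C=(λz. z); E=∅; K=[arg :: addL(5) :: fun]⟩
[8] ⟨C=-1; E=∅; K=[fun :: addL(5) :: fun]⟩
[9] ⟨C=z; E={z↦-1}; K=[addL(5) :: fun]⟩
[10] ⟨C=((λu. (if0 (z * -1) then u else 2)) 5); E={z↦4}; K=∅⟩
[11] ⟨C=(λu. (if0 (z * -1) then u else 2)); E={z↦4}; K=[arg]⟩
[12] ⟨C=5; E={z↦4}; K=[fun]⟩
[13] ⟨C=(if0 (z * -1) then u else 2); E={u↦5, z↦4}; K=∅⟩
[14] ⟨C=(z * -1); E={u↦5, z↦4}; K=[if0]⟩
[15] ⟨C=z; E={u↦5, z↦4}; K=[mulR :: if0]⟩
[16] ⟨C=-1; E={u↦5, z↦4}; K=[mulL(4) :: if0]⟩
[17] ⟨C=2; E={u↦5, z↦4}; K=∅⟩
→ final value 2

Answer: 2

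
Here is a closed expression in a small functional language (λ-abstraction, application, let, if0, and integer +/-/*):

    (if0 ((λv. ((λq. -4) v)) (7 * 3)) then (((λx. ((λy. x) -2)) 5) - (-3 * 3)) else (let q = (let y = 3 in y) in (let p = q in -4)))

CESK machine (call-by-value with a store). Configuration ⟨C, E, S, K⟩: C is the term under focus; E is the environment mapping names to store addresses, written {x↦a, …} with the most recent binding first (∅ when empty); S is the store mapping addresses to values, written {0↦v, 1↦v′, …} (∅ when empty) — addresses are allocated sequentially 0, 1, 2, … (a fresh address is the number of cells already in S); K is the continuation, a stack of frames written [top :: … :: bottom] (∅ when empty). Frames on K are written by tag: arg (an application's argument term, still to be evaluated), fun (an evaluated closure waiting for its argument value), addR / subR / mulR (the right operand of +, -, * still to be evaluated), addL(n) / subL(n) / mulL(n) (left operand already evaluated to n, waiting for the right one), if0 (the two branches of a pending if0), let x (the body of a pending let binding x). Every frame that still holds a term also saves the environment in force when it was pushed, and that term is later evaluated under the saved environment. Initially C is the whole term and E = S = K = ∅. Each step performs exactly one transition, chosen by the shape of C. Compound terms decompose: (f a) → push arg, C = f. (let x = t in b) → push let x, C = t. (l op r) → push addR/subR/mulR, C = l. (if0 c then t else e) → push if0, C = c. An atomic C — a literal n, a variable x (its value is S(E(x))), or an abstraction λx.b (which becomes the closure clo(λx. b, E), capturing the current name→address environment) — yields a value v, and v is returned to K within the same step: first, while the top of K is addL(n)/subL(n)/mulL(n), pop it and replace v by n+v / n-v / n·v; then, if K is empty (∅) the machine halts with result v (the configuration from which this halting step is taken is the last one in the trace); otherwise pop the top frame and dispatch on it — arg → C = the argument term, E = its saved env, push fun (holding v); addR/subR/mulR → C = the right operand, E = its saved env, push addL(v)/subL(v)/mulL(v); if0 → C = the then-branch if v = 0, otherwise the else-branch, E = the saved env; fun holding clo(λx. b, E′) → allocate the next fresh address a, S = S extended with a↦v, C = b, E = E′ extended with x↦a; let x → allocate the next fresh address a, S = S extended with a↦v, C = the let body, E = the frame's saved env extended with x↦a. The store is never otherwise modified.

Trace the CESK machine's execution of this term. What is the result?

[0] ⟨C=(if0 ((λv. ((λq. -4) v)) (7 * 3)) then (((λx. ((λy. x) -2)) 5) - (-3 * 3)) else (let q = (let y = 3 in y) in (let p = q in -4))); E=∅; S=∅; K=∅⟩
[1] ⟨C=((λv. ((λq. -4) v)) (7 * 3)); E=∅; S=∅; K=[if0]⟩
[2] ⟨C=(λv. ((λq. -4) v)); E=∅; S=∅; K=[arg :: if0]⟩
[3] ⟨C=(7 * 3); E=∅; S=∅; K=[fun :: if0]⟩
[4] ⟨C=7; E=∅; S=∅; K=[mulR :: fun :: if0]⟩
[5] ⟨C=3; E=∅; S=∅; K=[mulL(7) :: fun :: if0]⟩
[6] ⟨C=((λq. -4) v); E={v↦0}; S={0↦21}; K=[if0]⟩
[7] ⟨C=(λq. -4); E={v↦0}; S={0↦21}; K=[arg :: if0]⟩
[8] ⟨C=v; E={v↦0}; S={0↦21}; K=[fun :: if0]⟩
[9] ⟨C=-4; E={q↦1, v↦0}; S={0↦21, 1↦21}; K=[if0]⟩
[10] ⟨C=(let q = (let y = 3 in y) in (let p = q in -4)); E=∅; S={0↦21, 1↦21}; K=∅⟩
[11] ⟨C=(let y = 3 in y); E=∅; S={0↦21, 1↦21}; K=[let q]⟩
[12] ⟨C=3; E=∅; S={0↦21, 1↦21}; K=[let y :: let q]⟩
[13] ⟨C=y; E={y↦2}; S={0↦21, 1↦21, 2↦3}; K=[let q]⟩
[14] ⟨C=(let p = q in -4); E={q↦3}; S={0↦21, 1↦21, 2↦3, 3↦3}; K=∅⟩
[15] ⟨C=q; E={q↦3}; S={0↦21, 1↦21, 2↦3, 3↦3}; K=[let p]⟩
[16] ⟨C=-4; E={p↦4, q↦3}; S={0↦21, 1↦21, 2↦3, 3↦3, 4↦3}; K=∅⟩
→ final value -4

Answer: -4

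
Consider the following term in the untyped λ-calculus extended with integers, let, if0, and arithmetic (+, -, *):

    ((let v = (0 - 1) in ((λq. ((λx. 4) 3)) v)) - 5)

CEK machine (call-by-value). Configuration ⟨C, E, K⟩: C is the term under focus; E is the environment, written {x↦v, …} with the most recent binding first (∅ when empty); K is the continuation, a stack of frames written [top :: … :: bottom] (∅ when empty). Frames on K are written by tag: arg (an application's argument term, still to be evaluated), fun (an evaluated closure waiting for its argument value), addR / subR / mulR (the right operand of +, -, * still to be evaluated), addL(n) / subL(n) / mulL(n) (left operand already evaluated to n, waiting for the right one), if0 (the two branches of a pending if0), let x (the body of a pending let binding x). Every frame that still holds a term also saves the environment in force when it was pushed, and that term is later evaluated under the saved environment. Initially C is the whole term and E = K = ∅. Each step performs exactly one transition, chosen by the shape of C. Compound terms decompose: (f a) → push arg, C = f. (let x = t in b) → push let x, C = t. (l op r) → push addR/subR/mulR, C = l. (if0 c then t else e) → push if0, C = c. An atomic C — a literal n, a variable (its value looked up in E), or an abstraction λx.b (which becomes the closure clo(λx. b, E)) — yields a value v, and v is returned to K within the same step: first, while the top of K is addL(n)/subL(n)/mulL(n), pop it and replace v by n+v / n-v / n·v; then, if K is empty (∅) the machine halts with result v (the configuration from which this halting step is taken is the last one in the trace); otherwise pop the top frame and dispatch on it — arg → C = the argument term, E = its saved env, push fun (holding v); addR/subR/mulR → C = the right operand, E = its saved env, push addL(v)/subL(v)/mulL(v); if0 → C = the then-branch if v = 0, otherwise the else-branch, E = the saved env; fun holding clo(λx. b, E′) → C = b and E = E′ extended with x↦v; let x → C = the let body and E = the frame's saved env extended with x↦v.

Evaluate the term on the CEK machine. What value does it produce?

Answer: -1

Execution trace:
[0] [C=((let v = (0 - 1) in ((λq. ((λx. 4) 3)) v)) - 5) | E=∅ | K=∅]
[1] [C=(let v = (0 - 1) in ((λq. ((λx. 4) 3)) v)) | E=∅ | K=[subR]]
[2] [C=(0 - 1) | E=∅ | K=[let v :: subR]]
[3] [C=0 | E=∅ | K=[subR :: let v :: subR]]
[4] [C=1 | E=∅ | K=[subL(0) :: let v :: subR]]
[5] [C=((λq. ((λx. 4) 3)) v) | E={v↦-1} | K=[subR]]
[6] [C=(λq. ((λx. 4) 3)) | E={v↦-1} | K=[arg :: subR]]
[7] [C=v | E={v↦-1} | K=[fun :: subR]]
[8] [C=((λx. 4) 3) | E={q↦-1, v↦-1} | K=[subR]]
[9] [C=(λx. 4) | E={q↦-1, v↦-1} | K=[arg :: subR]]
[10] [C=3 | E={q↦-1, v↦-1} | K=[fun :: subR]]
[11] [C=4 | E={x↦3, q↦-1, v↦-1} | K=[subR]]
[12] [C=5 | E=∅ | K=[subL(4)]]
→ final value -1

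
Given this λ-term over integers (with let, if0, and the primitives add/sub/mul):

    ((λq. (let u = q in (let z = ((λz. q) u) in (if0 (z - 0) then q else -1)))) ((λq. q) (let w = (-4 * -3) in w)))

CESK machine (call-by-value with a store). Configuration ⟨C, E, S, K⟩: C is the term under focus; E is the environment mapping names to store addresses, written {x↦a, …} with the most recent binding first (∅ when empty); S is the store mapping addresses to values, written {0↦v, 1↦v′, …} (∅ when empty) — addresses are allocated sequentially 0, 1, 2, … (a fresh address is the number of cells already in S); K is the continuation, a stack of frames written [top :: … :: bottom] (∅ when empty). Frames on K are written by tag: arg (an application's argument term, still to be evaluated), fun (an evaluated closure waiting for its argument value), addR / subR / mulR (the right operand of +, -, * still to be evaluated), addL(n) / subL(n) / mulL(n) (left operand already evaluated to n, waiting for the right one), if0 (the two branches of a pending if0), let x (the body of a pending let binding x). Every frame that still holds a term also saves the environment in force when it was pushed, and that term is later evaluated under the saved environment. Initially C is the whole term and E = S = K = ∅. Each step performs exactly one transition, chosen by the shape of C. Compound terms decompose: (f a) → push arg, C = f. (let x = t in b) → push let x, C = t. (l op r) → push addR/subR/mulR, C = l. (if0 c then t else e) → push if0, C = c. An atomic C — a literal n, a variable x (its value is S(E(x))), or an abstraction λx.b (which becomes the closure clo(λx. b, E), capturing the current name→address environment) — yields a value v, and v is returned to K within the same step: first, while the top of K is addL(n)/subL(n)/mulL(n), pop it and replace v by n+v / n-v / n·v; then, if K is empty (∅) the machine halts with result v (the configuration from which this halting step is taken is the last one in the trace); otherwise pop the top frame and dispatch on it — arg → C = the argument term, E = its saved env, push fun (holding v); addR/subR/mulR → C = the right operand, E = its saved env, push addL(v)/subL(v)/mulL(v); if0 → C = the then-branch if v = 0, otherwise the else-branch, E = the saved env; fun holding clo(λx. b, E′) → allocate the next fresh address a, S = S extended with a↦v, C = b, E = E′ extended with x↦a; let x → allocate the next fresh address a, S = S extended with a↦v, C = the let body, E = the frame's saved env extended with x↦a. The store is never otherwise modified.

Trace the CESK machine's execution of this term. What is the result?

t=0: <C=((λq. (let u = q in (let z = ((λz. q) u) in (if0 (z - 0) then q else -1)))) ((λq. q) (let w = (-4 * -3) in w))), E=∅, S=∅, K=∅>
t=1: <C=(λq. (let u = q in (let z = ((λz. q) u) in (if0 (z - 0) then q else -1)))), E=∅, S=∅, K=[arg]>
t=2: <C=((λq. q) (let w = (-4 * -3) in w)), E=∅, S=∅, K=[fun]>
t=3: <C=(λq. q), E=∅, S=∅, K=[arg :: fun]>
t=4: <C=(let w = (-4 * -3) in w), E=∅, S=∅, K=[fun :: fun]>
t=5: <C=(-4 * -3), E=∅, S=∅, K=[let w :: fun :: fun]>
t=6: <C=-4, E=∅, S=∅, K=[mulR :: let w :: fun :: fun]>
t=7: <C=-3, E=∅, S=∅, K=[mulL(-4) :: let w :: fun :: fun]>
t=8: <C=w, E={w↦0}, S={0↦12}, K=[fun :: fun]>
t=9: <C=q, E={q↦1}, S={0↦12, 1↦12}, K=[fun]>
t=10: <C=(let u = q in (let z = ((λz. q) u) in (if0 (z - 0) then q else -1))), E={q↦2}, S={0↦12, 1↦12, 2↦12}, K=∅>
t=11: <C=q, E={q↦2}, S={0↦12, 1↦12, 2↦12}, K=[let u]>
t=12: <C=(let z = ((λz. q) u) in (if0 (z - 0) then q else -1)), E={u↦3, q↦2}, S={0↦12, 1↦12, 2↦12, 3↦12}, K=∅>
t=13: <C=((λz. q) u), E={u↦3, q↦2}, S={0↦12, 1↦12, 2↦12, 3↦12}, K=[let z]>
t=14: <C=(λz. q), E={u↦3, q↦2}, S={0↦12, 1↦12, 2↦12, 3↦12}, K=[arg :: let z]>
t=15: <C=u, E={u↦3, q↦2}, S={0↦12, 1↦12, 2↦12, 3↦12}, K=[fun :: let z]>
t=16: <C=q, E={z↦4, u↦3, q↦2}, S={0↦12, 1↦12, 2↦12, 3↦12, 4↦12}, K=[let z]>
t=17: <C=(if0 (z - 0) then q else -1), E={z↦5, u↦3, q↦2}, S={0↦12, 1↦12, 2↦12, 3↦12, 4↦12, 5↦12}, K=∅>
t=18: <C=(z - 0), E={z↦5, u↦3, q↦2}, S={0↦12, 1↦12, 2↦12, 3↦12, 4↦12, 5↦12}, K=[if0]>
t=19: <C=z, E={z↦5, u↦3, q↦2}, S={0↦12, 1↦12, 2↦12, 3↦12, 4↦12, 5↦12}, K=[subR :: if0]>
t=20: <C=0, E={z↦5, u↦3, q↦2}, S={0↦12, 1↦12, 2↦12, 3↦12, 4↦12, 5↦12}, K=[subL(12) :: if0]>
t=21: <C=-1, E={z↦5, u↦3, q↦2}, S={0↦12, 1↦12, 2↦12, 3↦12, 4↦12, 5↦12}, K=∅>
→ final value -1

Answer: -1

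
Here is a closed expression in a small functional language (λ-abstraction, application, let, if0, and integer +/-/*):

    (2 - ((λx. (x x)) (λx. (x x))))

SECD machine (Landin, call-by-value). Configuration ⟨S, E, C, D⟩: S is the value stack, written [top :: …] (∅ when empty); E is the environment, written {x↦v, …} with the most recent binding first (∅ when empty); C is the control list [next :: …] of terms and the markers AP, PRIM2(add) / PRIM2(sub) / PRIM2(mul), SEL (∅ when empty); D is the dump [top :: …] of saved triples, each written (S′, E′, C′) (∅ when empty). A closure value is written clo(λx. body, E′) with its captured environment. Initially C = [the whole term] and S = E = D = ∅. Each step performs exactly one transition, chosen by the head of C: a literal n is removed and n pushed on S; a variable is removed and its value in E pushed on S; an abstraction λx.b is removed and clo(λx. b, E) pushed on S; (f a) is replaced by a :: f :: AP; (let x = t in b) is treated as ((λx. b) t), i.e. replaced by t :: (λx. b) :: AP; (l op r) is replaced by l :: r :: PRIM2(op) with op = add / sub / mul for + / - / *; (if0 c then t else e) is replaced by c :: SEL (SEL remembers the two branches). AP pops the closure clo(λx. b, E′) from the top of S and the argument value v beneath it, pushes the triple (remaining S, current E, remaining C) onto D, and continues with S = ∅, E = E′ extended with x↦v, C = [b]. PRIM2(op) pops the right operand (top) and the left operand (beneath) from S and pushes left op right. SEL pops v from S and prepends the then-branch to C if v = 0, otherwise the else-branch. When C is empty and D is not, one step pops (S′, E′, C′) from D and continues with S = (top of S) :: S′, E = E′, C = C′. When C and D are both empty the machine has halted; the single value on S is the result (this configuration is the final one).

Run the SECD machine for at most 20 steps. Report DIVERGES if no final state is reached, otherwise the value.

Answer: DIVERGES (no final state within 20 steps)

Machine steps:
t=0: ⟨S=∅; E=∅; C=[(2 - ((λx. (x x)) (λx. (x x))))]; D=∅⟩
t=1: ⟨S=∅; E=∅; C=[2 :: ((λx. (x x)) (λx. (x x))) :: PRIM2(sub)]; D=∅⟩
t=2: ⟨S=[2]; E=∅; C=[((λx. (x x)) (λx. (x x))) :: PRIM2(sub)]; D=∅⟩
t=3: ⟨S=[2]; E=∅; C=[(λx. (x x)) :: (λx. (x x)) :: AP :: PRIM2(sub)]; D=∅⟩
t=4: ⟨S=[clo(λx. (x x), ∅) :: 2]; E=∅; C=[(λx. (x x)) :: AP :: PRIM2(sub)]; D=∅⟩
t=5: ⟨S=[clo(λx. (x x), ∅) :: clo(λx. (x x), ∅) :: 2]; E=∅; C=[AP :: PRIM2(sub)]; D=∅⟩
t=6: ⟨S=∅; E={x↦clo(λx. (x x), ∅)}; C=[(x x)]; D=[([2], ∅, [PRIM2(sub)])]⟩
t=7: ⟨S=∅; E={x↦clo(λx. (x x), ∅)}; C=[x :: x :: AP]; D=[([2], ∅, [PRIM2(sub)])]⟩
t=8: ⟨S=[clo(λx. (x x), ∅)]; E={x↦clo(λx. (x x), ∅)}; C=[x :: AP]; D=[([2], ∅, [PRIM2(sub)])]⟩
t=9: ⟨S=[clo(λx. (x x), ∅) :: clo(λx. (x x), ∅)]; E={x↦clo(λx. (x x), ∅)}; C=[AP]; D=[([2], ∅, [PRIM2(sub)])]⟩
t=10: ⟨S=∅; E={x↦clo(λx. (x x), ∅)}; C=[(x x)]; D=[(∅, {x↦clo(λx. (x x), ∅)}, ∅) :: ([2], ∅, [PRIM2(sub)])]⟩
t=11: ⟨S=∅; E={x↦clo(λx. (x x), ∅)}; C=[x :: x :: AP]; D=[(∅, {x↦clo(λx. (x x), ∅)}, ∅) :: ([2], ∅, [PRIM2(sub)])]⟩
t=12: ⟨S=[clo(λx. (x x), ∅)]; E={x↦clo(λx. (x x), ∅)}; C=[x :: AP]; D=[(∅, {x↦clo(λx. (x x), ∅)}, ∅) :: ([2], ∅, [PRIM2(sub)])]⟩
t=13: ⟨S=[clo(λx. (x x), ∅) :: clo(λx. (x x), ∅)]; E={x↦clo(λx. (x x), ∅)}; C=[AP]; D=[(∅, {x↦clo(λx. (x x), ∅)}, ∅) :: ([2], ∅, [PRIM2(sub)])]⟩
t=14: ⟨S=∅; E={x↦clo(λx. (x x), ∅)}; C=[(x x)]; D=[(∅, {x↦clo(λx. (x x), ∅)}, ∅) :: (∅, {x↦clo(λx. (x x), ∅)}, ∅) :: ([2], ∅, [PRIM2(sub)])]⟩
t=15: ⟨S=∅; E={x↦clo(λx. (x x), ∅)}; C=[x :: x :: AP]; D=[(∅, {x↦clo(λx. (x x), ∅)}, ∅) :: (∅, {x↦clo(λx. (x x), ∅)}, ∅) :: ([2], ∅, [PRIM2(sub)])]⟩
t=16: ⟨S=[clo(λx. (x x), ∅)]; E={x↦clo(λx. (x x), ∅)}; C=[x :: AP]; D=[(∅, {x↦clo(λx. (x x), ∅)}, ∅) :: (∅, {x↦clo(λx. (x x), ∅)}, ∅) :: ([2], ∅, [PRIM2(sub)])]⟩
t=17: ⟨S=[clo(λx. (x x), ∅) :: clo(λx. (x x), ∅)]; E={x↦clo(λx. (x x), ∅)}; C=[AP]; D=[(∅, {x↦clo(λx. (x x), ∅)}, ∅) :: (∅, {x↦clo(λx. (x x), ∅)}, ∅) :: ([2], ∅, [PRIM2(sub)])]⟩
t=18: ⟨S=∅; E={x↦clo(λx. (x x), ∅)}; C=[(x x)]; D=[(∅, {x↦clo(λx. (x x), ∅)}, ∅) :: (∅, {x↦clo(λx. (x x), ∅)}, ∅) :: (∅, {x↦clo(λx. (x x), ∅)}, ∅) :: ([2], ∅, [PRIM2(sub)])]⟩
t=19: ⟨S=∅; E={x↦clo(λx. (x x), ∅)}; C=[x :: x :: AP]; D=[(∅, {x↦clo(λx. (x x), ∅)}, ∅) :: (∅, {x↦clo(λx. (x x), ∅)}, ∅) :: (∅, {x↦clo(λx. (x x), ∅)}, ∅) :: ([2], ∅, [PRIM2(sub)])]⟩
t=20: ⟨S=[clo(λx. (x x), ∅)]; E={x↦clo(λx. (x x), ∅)}; C=[x :: AP]; D=[(∅, {x↦clo(λx. (x x), ∅)}, ∅) :: (∅, {x↦clo(λx. (x x), ∅)}, ∅) :: (∅, {x↦clo(λx. (x x), ∅)}, ∅) :: ([2], ∅, [PRIM2(sub)])]⟩
→ 20 transitions taken and the configuration is still not final: no result within 20 steps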